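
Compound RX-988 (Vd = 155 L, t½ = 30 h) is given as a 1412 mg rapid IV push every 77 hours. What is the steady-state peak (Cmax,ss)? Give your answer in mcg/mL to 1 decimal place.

τ/t½ = 77/30 ≈ 2.5667, so fraction remaining f = (1/2)^(77/30) ≈ 0.1688.
Accumulation ratio R = 1/(1 − f) ≈ 1/0.8312 ≈ 1.2031.
Each bolus raises the concentration by D/Vd = 1412/155 ≈ 9.110 mcg/mL.
Steady-state peak Cmax,ss = C₀·R ≈ 9.110 × 1.2031 ≈ 10.960 mcg/mL.

11.0 mcg/mL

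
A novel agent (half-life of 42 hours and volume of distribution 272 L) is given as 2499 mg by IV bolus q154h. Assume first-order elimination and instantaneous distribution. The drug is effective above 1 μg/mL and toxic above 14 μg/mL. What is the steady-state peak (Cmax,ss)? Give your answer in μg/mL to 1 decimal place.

10.0 μg/mL

Over one 154-h interval, 154/42 ≈ 3.6667 half-lives elapse, leaving f ≈ 0.0787 of each dose.
Accumulation ratio R = 1/(1 − f) ≈ 1/0.9213 ≈ 1.0854.
Single-dose peak C₀ = D/Vd = 2499/272 ≈ 9.188 μg/mL.
Steady-state peak Cmax,ss = C₀·R ≈ 9.188 × 1.0854 ≈ 9.973 μg/mL.
Peak 10.0 μg/mL vs MTC 14 μg/mL: below toxic threshold.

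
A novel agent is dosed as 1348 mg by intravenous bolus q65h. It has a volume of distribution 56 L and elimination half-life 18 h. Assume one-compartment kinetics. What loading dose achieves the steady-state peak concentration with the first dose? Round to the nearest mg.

1468 mg

f = (1/2)^(65/18) ≈ 0.081837; accumulation ratio R = 1/(1−f) ≈ 1.08913.
Loading dose to hit Cmax,ss on first dose: D_load = D_maint·R ≈ 1348 × 1.08913 ≈ 1468.15 mg.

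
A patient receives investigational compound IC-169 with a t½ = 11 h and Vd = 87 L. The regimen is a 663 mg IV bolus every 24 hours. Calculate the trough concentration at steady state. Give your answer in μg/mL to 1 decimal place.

2.2 μg/mL

τ/t½ = 24/11 ≈ 2.1818, so fraction remaining f = (1/2)^(24/11) ≈ 0.2204.
Single-dose peak C₀ = D/Vd = 663/87 ≈ 7.621 μg/mL.
Steady-state trough Cmin,ss = C₀·f/(1−f) ≈ 7.621 × 0.2204/0.7796 ≈ 2.155 μg/mL.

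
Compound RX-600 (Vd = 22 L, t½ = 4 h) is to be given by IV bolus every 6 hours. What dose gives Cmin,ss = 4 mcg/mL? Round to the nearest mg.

τ/t½ = 6/4 ≈ 1.5, so f = (1/2)^(6/4) ≈ 0.353553.
Cmin,ss = (D/Vd)·f/(1−f), so D = Cmin,ss·Vd·(1−f)/f.
D = 4 × 22 × (1−f)/f ≈ 4 × 22 × 1.82843 ≈ 160.90 mg.

161 mg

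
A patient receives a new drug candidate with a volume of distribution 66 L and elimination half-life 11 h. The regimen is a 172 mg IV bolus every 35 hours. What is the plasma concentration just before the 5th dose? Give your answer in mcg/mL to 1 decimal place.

0.3 mcg/mL

f = (1/2)^(τ/t½) = (1/2)^(35/11) ≈ 0.1102.
C₀ = D/Vd = 172/66 ≈ 2.606 mcg/mL.
Before the 5th dose, 4 doses have been given. Superposition: Cmin = C₀·(f + f² + … + f^4).
≈ 2.606 × (0.1102 + 0.0121 + 0.0013 + 0.0001) ≈ 2.606 × 0.1237 ≈ 0.322 mcg/mL.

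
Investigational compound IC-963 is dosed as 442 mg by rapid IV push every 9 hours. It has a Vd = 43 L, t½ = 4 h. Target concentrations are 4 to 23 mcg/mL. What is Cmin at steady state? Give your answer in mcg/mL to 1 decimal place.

2.7 mcg/mL

τ/t½ = 9/4 ≈ 2.25, so fraction remaining f = (1/2)^(9/4) ≈ 0.2102.
Single-dose peak C₀ = D/Vd = 442/43 ≈ 10.279 mcg/mL.
Steady-state trough Cmin,ss = C₀·f/(1−f) ≈ 10.279 × 0.2102/0.7898 ≈ 2.736 mcg/mL.
Trough 2.7 mcg/mL vs MEC 4 mcg/mL: subtherapeutic.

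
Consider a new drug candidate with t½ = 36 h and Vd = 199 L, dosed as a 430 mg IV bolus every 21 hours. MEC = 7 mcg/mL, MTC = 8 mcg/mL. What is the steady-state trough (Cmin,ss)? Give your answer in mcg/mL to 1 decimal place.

k = ln2/t½ = ln2/36 ≈ 0.019254 h⁻¹; fraction remaining f = e^(−kτ) = e^(−0.019254×21) ≈ 0.6674.
At steady state, accumulation factor R = 1/(1 − e^(−kτ)) ≈ 3.0066.
Each bolus raises the concentration by D/Vd = 430/199 ≈ 2.161 mcg/mL.
Steady-state peak Cmax,ss = C₀·R ≈ 2.161 × 3.0066 ≈ 6.497 mcg/mL.
Steady-state trough Cmin,ss = Cmax,ss·f ≈ 6.497 × 0.6674 ≈ 4.336 mcg/mL.
Trough 4.3 mcg/mL vs MEC 7 mcg/mL: subtherapeutic.

4.3 mcg/mL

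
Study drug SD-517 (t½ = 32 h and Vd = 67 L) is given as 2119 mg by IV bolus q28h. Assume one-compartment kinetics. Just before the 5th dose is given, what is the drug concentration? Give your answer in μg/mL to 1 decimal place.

34.6 μg/mL

f = (1/2)^(τ/t½) = (1/2)^(28/32) ≈ 0.5453.
C₀ = D/Vd = 2119/67 ≈ 31.627 μg/mL.
Before the 5th dose, 4 doses have been given. Superposition: Cmin = C₀·(f + f² + … + f^4).
≈ 31.627 × (0.5453 + 0.2974 + 0.1621 + 0.0884) ≈ 31.627 × 1.0932 ≈ 34.575 μg/mL.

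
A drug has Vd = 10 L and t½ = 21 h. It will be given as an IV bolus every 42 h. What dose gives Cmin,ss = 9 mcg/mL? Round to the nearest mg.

270 mg

τ/t½ = 42/21 ≈ 2, so f = (1/2)^(42/21) ≈ 0.250000.
Cmin,ss = (D/Vd)·f/(1−f), so D = Cmin,ss·Vd·(1−f)/f.
D = 9 × 10 × (1−f)/f ≈ 9 × 10 × 3.00000 ≈ 270.00 mg.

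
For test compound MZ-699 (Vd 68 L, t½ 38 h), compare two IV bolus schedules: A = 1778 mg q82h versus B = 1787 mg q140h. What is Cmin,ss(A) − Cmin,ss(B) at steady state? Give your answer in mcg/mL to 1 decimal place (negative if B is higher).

5.3 mcg/mL

Regimen A: f = (1/2)^(82/38) ≈ 0.2241; Cmin,ss = (1778/68)·f/(1−f) ≈ 7.552 mcg/mL.
Regimen B: f = (1/2)^(140/38) ≈ 0.0778; Cmin,ss = (1787/68)·f/(1−f) ≈ 2.217 mcg/mL.
Difference ≈ 7.552 − 2.217 ≈ 5.335 mcg/mL.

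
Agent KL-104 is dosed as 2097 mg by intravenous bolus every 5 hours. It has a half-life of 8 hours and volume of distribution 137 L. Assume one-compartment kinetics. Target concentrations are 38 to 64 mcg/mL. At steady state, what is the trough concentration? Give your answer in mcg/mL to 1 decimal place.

Over one 5-h interval, 5/8 ≈ 0.625 half-lives elapse, leaving f ≈ 0.6484 of each dose.
Accumulation ratio R = 1/(1 − f) ≈ 1/0.3516 ≈ 2.8441.
Single-dose peak C₀ = D/Vd = 2097/137 ≈ 15.307 mcg/mL.
Steady-state peak Cmax,ss = C₀·R ≈ 15.307 × 2.8441 ≈ 43.535 mcg/mL.
Steady-state trough Cmin,ss = Cmax,ss·f ≈ 43.535 × 0.6484 ≈ 28.228 mcg/mL.
Trough 28.2 mcg/mL vs MEC 38 mcg/mL: subtherapeutic.

28.2 mcg/mL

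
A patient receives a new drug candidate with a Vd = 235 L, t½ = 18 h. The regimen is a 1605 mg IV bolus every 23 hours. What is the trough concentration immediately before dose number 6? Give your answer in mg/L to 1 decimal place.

f = (1/2)^(τ/t½) = (1/2)^(23/18) ≈ 0.4124.
C₀ = D/Vd = 1605/235 ≈ 6.830 mg/L.
Before the 6th dose, 5 doses have been given. Superposition: Cmin = C₀·(f + f² + … + f^5).
≈ 6.830 × (0.4124 + 0.1701 + 0.0701 + 0.0289 + 0.0119) ≈ 6.830 × 0.6934 ≈ 4.736 mg/L.

4.7 mg/L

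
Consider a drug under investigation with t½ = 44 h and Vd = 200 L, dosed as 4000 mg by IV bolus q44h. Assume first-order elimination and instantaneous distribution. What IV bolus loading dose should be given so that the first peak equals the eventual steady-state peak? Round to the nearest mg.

8000 mg

f = (1/2)^(44/44) ≈ 0.500000; accumulation ratio R = 1/(1−f) ≈ 2.00000.
Loading dose to hit Cmax,ss on first dose: D_load = D_maint·R ≈ 4000 × 2.00000 ≈ 8000.00 mg.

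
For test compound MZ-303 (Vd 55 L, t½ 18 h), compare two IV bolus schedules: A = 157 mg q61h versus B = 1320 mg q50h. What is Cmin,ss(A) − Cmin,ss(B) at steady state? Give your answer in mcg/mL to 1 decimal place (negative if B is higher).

Regimen A: f = (1/2)^(61/18) ≈ 0.0955; Cmin,ss = (157/55)·f/(1−f) ≈ 0.301 mcg/mL.
Regimen B: f = (1/2)^(50/18) ≈ 0.1458; Cmin,ss = (1320/55)·f/(1−f) ≈ 4.096 mcg/mL.
Difference ≈ 0.301 − 4.096 ≈ -3.795 mcg/mL.

-3.8 mcg/mL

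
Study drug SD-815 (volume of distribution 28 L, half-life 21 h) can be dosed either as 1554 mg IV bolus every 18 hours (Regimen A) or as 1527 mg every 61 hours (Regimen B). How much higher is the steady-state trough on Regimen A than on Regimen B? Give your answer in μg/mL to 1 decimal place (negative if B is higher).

60.0 μg/mL

Regimen A: f = (1/2)^(18/21) ≈ 0.5520; Cmin,ss = (1554/28)·f/(1−f) ≈ 68.384 μg/mL.
Regimen B: f = (1/2)^(61/21) ≈ 0.1335; Cmin,ss = (1527/28)·f/(1−f) ≈ 8.402 μg/mL.
Difference ≈ 68.384 − 8.402 ≈ 59.982 μg/mL.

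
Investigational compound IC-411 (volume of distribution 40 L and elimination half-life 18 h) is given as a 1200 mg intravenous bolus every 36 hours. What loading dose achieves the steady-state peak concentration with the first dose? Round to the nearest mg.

f = (1/2)^(36/18) ≈ 0.250000; accumulation ratio R = 1/(1−f) ≈ 1.33333.
Loading dose to hit Cmax,ss on first dose: D_load = D_maint·R ≈ 1200 × 1.33333 ≈ 1600.00 mg.

1600 mg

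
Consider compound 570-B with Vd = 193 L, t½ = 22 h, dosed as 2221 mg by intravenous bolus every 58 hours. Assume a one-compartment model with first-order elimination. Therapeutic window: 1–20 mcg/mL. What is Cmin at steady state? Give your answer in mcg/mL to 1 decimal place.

Over one 58-h interval, 58/22 ≈ 2.6364 half-lives elapse, leaving f ≈ 0.1608 of each dose.
At steady state, accumulation factor R = 1/(1 − e^(−kτ)) ≈ 1.1916.
Single-dose peak C₀ = D/Vd = 2221/193 ≈ 11.508 mcg/mL.
Steady-state peak Cmax,ss = C₀·R ≈ 11.508 × 1.1916 ≈ 13.713 mcg/mL.
One interval later, Cmin,ss = Cmax,ss·e^(−kτ) ≈ 13.713 × 0.1608 ≈ 2.205 mcg/mL.
Trough 2.2 mcg/mL vs MEC 1 mcg/mL: adequate.

2.2 mcg/mL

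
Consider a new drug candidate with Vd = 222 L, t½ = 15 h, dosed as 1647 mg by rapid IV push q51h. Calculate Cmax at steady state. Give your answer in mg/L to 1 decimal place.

8.2 mg/L

k = ln2/t½ = ln2/15 ≈ 0.046210 h⁻¹; fraction remaining f = e^(−kτ) = e^(−0.046210×51) ≈ 0.0947.
Accumulation ratio R = 1/(1 − f) ≈ 1/0.9053 ≈ 1.1046.
Single-dose peak C₀ = D/Vd = 1647/222 ≈ 7.419 mg/L.
Steady-state peak Cmax,ss = C₀·R ≈ 7.419 × 1.1046 ≈ 8.195 mg/L.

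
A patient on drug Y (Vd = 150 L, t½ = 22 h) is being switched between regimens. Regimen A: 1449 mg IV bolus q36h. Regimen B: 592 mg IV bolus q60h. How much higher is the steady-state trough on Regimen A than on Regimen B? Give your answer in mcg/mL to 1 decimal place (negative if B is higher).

Regimen A: f = (1/2)^(36/22) ≈ 0.3217; Cmin,ss = (1449/150)·f/(1−f) ≈ 4.581 mcg/mL.
Regimen B: f = (1/2)^(60/22) ≈ 0.1510; Cmin,ss = (592/150)·f/(1−f) ≈ 0.702 mcg/mL.
Difference ≈ 4.581 − 0.702 ≈ 3.879 mcg/mL.

3.9 mcg/mL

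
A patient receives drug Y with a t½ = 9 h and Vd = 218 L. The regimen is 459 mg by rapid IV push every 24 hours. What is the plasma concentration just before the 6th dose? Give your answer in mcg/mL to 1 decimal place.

0.4 mcg/mL

f = (1/2)^(τ/t½) = (1/2)^(24/9) ≈ 0.1575.
C₀ = D/Vd = 459/218 ≈ 2.106 mcg/mL.
Before the 6th dose, 5 doses have been given. Superposition: Cmin = C₀·(f + f² + … + f^5).
≈ 2.106 × (0.1575 + 0.0248 + 0.0039 + 0.0006 + 0.0001) ≈ 2.106 × 0.1869 ≈ 0.394 mcg/mL.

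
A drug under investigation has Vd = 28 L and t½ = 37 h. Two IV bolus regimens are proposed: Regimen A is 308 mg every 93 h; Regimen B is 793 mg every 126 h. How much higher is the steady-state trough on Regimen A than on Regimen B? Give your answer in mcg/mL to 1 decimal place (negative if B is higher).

Regimen A: f = (1/2)^(93/37) ≈ 0.1751; Cmin,ss = (308/28)·f/(1−f) ≈ 2.335 mcg/mL.
Regimen B: f = (1/2)^(126/37) ≈ 0.0944; Cmin,ss = (793/28)·f/(1−f) ≈ 2.952 mcg/mL.
Difference ≈ 2.335 − 2.952 ≈ -0.617 mcg/mL.

-0.6 mcg/mL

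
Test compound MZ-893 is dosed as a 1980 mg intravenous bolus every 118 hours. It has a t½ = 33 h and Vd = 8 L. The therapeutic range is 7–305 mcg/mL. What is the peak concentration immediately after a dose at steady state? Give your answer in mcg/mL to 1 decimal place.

k = ln2/t½ = ln2/33 ≈ 0.021004 h⁻¹; fraction remaining f = e^(−kτ) = e^(−0.021004×118) ≈ 0.0839.
Accumulation ratio R = 1/(1 − f) ≈ 1/0.9161 ≈ 1.0916.
Each bolus raises the concentration by D/Vd = 1980/8 ≈ 247.500 mcg/mL.
Steady-state peak Cmax,ss = C₀·R ≈ 247.500 × 1.0916 ≈ 270.171 mcg/mL.
Peak 270.2 mcg/mL vs MTC 305 mcg/mL: below toxic threshold.

270.2 mcg/mL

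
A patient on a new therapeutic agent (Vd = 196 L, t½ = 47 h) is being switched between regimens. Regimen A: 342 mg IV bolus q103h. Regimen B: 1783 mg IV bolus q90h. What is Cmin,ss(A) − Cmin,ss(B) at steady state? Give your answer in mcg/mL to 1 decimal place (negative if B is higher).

Regimen A: f = (1/2)^(103/47) ≈ 0.2189; Cmin,ss = (342/196)·f/(1−f) ≈ 0.489 mcg/mL.
Regimen B: f = (1/2)^(90/47) ≈ 0.2652; Cmin,ss = (1783/196)·f/(1−f) ≈ 3.283 mcg/mL.
Difference ≈ 0.489 − 3.283 ≈ -2.794 mcg/mL.

-2.8 mcg/mL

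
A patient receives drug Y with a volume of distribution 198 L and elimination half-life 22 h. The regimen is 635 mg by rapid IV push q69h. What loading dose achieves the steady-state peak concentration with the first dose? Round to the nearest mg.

f = (1/2)^(69/22) ≈ 0.113726; accumulation ratio R = 1/(1−f) ≈ 1.12832.
Loading dose to hit Cmax,ss on first dose: D_load = D_maint·R ≈ 635 × 1.12832 ≈ 716.48 mg.

716 mg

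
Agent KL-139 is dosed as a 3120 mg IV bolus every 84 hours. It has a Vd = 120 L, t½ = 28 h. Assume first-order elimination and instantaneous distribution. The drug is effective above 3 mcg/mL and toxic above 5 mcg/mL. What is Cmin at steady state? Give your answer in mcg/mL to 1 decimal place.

The dosing interval is 3 half-lives, so f = 2^(−3) = 0.125.
At steady state, R = 1/(1 − 0.125) = 8/7.
Single-dose peak C₀ = D/Vd = 3120/120 = 26 mcg/mL.
Steady-state peak Cmax,ss = C₀·R = 26 × 8/7 ≈ 29.714 mcg/mL.
Steady-state trough Cmin,ss = Cmax,ss·f ≈ 29.714 × 0.125 ≈ 3.714 mcg/mL.
Trough 3.7 mcg/mL vs MEC 3 mcg/mL: adequate.

3.7 mcg/mL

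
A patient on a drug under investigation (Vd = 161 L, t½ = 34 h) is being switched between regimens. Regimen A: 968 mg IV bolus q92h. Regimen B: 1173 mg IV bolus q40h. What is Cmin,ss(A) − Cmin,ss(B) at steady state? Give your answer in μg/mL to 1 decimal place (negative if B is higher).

-4.7 μg/mL

Regimen A: f = (1/2)^(92/34) ≈ 0.1533; Cmin,ss = (968/161)·f/(1−f) ≈ 1.089 μg/mL.
Regimen B: f = (1/2)^(40/34) ≈ 0.4424; Cmin,ss = (1173/161)·f/(1−f) ≈ 5.780 μg/mL.
Difference ≈ 1.089 − 5.780 ≈ -4.691 μg/mL.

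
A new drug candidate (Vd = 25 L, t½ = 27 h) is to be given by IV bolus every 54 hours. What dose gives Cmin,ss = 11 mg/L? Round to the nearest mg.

825 mg

τ/t½ = 54/27 ≈ 2, so f = (1/2)^(54/27) ≈ 0.250000.
Cmin,ss = (D/Vd)·f/(1−f), so D = Cmin,ss·Vd·(1−f)/f.
D = 11 × 25 × (1−f)/f ≈ 11 × 25 × 3.00000 ≈ 825.00 mg.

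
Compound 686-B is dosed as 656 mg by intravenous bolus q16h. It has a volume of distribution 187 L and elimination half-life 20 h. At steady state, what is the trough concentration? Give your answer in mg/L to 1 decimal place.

Over one 16-h interval, 16/20 ≈ 0.8 half-lives elapse, leaving f ≈ 0.5743 of each dose.
Single-dose peak C₀ = D/Vd = 656/187 ≈ 3.508 mg/L.
Steady-state trough Cmin,ss = C₀·f/(1−f) ≈ 3.508 × 0.5743/0.4257 ≈ 4.733 mg/L.

4.7 mg/L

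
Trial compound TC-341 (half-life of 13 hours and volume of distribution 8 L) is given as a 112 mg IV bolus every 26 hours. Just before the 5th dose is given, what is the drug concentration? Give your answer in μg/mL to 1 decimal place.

f = (1/2)^(τ/t½) = (1/2)^(26/13) ≈ 0.2500.
C₀ = D/Vd = 112/8 ≈ 14.000 μg/mL.
Before the 5th dose, 4 doses have been given. Superposition: Cmin = C₀·(f + f² + … + f^4).
≈ 14.000 × (0.2500 + 0.0625 + 0.0156 + 0.0039) ≈ 14.000 × 0.3320 ≈ 4.648 μg/mL.

4.6 μg/mL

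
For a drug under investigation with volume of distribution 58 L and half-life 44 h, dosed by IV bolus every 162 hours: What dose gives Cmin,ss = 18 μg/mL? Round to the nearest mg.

12354 mg

τ/t½ = 162/44 ≈ 3.6818, so f = (1/2)^(162/44) ≈ 0.077922.
Cmin,ss = (D/Vd)·f/(1−f), so D = Cmin,ss·Vd·(1−f)/f.
D = 18 × 58 × (1−f)/f ≈ 18 × 58 × 11.83335 ≈ 12354.02 mg.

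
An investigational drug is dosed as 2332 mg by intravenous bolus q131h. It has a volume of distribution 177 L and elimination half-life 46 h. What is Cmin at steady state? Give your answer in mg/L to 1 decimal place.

τ/t½ = 131/46 ≈ 2.8478, so fraction remaining f = (1/2)^(131/46) ≈ 0.1389.
Single-dose peak C₀ = D/Vd = 2332/177 ≈ 13.175 mg/L.
Steady-state trough Cmin,ss = C₀·f/(1−f) ≈ 13.175 × 0.1389/0.8611 ≈ 2.125 mg/L.

2.1 mg/L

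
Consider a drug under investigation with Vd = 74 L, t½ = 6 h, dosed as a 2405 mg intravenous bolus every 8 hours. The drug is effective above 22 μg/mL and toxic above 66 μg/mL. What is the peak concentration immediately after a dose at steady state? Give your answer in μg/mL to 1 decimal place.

Over one 8-h interval, 8/6 ≈ 1.3333 half-lives elapse, leaving f ≈ 0.3969 of each dose.
At steady state, accumulation factor R = 1/(1 − e^(−kτ)) ≈ 1.6581.
Single-dose peak C₀ = D/Vd = 2405/74 ≈ 32.500 μg/mL.
Cmax,ss = C₀/(1 − f) ≈ 32.500/0.6031 ≈ 53.888 μg/mL.
Peak 53.9 μg/mL vs MTC 66 μg/mL: below toxic threshold.

53.9 μg/mL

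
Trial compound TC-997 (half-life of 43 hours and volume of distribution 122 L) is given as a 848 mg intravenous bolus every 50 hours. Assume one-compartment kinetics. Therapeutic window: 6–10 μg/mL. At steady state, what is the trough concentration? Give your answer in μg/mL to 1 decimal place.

Over one 50-h interval, 50/43 ≈ 1.1628 half-lives elapse, leaving f ≈ 0.4466 of each dose.
Single-dose peak C₀ = D/Vd = 848/122 ≈ 6.951 μg/mL.
Steady-state trough Cmin,ss = C₀·f/(1−f) ≈ 6.951 × 0.4466/0.5534 ≈ 5.610 μg/mL.
Trough 5.6 μg/mL vs MEC 6 μg/mL: subtherapeutic.

5.6 μg/mL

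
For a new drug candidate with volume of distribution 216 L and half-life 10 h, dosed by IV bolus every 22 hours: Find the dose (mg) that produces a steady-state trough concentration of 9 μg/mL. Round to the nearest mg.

6988 mg

τ/t½ = 22/10 ≈ 2.2, so f = (1/2)^(22/10) ≈ 0.217638.
Cmin,ss = (D/Vd)·f/(1−f), so D = Cmin,ss·Vd·(1−f)/f.
D = 9 × 216 × (1−f)/f ≈ 9 × 216 × 3.59479 ≈ 6988.27 mg.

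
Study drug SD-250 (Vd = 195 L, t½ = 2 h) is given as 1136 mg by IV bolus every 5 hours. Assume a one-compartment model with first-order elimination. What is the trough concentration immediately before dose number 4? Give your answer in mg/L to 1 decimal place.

f = (1/2)^(τ/t½) = (1/2)^(5/2) ≈ 0.1768.
C₀ = D/Vd = 1136/195 ≈ 5.826 mg/L.
Before the 4th dose, 3 doses have been given. Superposition: Cmin = C₀·(f + f² + … + f^3).
≈ 5.826 × (0.1768 + 0.0313 + 0.0055) ≈ 5.826 × 0.2136 ≈ 1.244 mg/L.

1.2 mg/L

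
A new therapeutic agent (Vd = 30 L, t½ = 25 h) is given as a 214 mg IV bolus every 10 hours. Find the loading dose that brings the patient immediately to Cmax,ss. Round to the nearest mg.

884 mg

f = (1/2)^(10/25) ≈ 0.757858; accumulation ratio R = 1/(1−f) ≈ 4.12981.
Loading dose to hit Cmax,ss on first dose: D_load = D_maint·R ≈ 214 × 4.12981 ≈ 883.78 mg.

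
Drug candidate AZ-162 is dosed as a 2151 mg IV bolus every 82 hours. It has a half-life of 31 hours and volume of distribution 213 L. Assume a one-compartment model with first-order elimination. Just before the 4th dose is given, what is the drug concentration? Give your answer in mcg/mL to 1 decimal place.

f = (1/2)^(τ/t½) = (1/2)^(82/31) ≈ 0.1599.
C₀ = D/Vd = 2151/213 ≈ 10.099 mcg/mL.
Before the 4th dose, 3 doses have been given. Superposition: Cmin = C₀·(f + f² + … + f^3).
≈ 10.099 × (0.1599 + 0.0256 + 0.0041) ≈ 10.099 × 0.1896 ≈ 1.915 mcg/mL.

1.9 mcg/mL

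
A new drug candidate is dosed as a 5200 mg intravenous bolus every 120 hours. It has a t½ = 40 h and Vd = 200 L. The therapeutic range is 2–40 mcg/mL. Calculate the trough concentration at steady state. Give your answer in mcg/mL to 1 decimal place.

τ = 120 h = 3 half-lives, so f = (1/2)^3 = 0.125.
Accumulation ratio R = 1/(1 − f) = 1/0.875 = 8/7.
Single-dose peak C₀ = D/Vd = 5200/200 = 26 mcg/mL.
Steady-state peak Cmax,ss = C₀·R = 26 × 8/7 ≈ 29.714 mcg/mL.
Steady-state trough Cmin,ss = Cmax,ss·f ≈ 29.714 × 0.125 ≈ 3.714 mcg/mL.
Trough 3.7 mcg/mL vs MEC 2 mcg/mL: adequate.

3.7 mcg/mL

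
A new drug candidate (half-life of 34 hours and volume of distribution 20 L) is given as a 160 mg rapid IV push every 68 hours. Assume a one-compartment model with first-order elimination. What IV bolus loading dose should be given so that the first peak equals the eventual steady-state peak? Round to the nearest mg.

213 mg

f = (1/2)^(68/34) ≈ 0.250000; accumulation ratio R = 1/(1−f) ≈ 1.33333.
Loading dose to hit Cmax,ss on first dose: D_load = D_maint·R ≈ 160 × 1.33333 ≈ 213.33 mg.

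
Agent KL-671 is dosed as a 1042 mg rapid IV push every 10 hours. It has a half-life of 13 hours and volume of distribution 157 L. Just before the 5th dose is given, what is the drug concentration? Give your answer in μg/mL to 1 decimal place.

f = (1/2)^(τ/t½) = (1/2)^(10/13) ≈ 0.5867.
C₀ = D/Vd = 1042/157 ≈ 6.637 μg/mL.
Before the 5th dose, 4 doses have been given. Superposition: Cmin = C₀·(f + f² + … + f^4).
≈ 6.637 × (0.5867 + 0.3442 + 0.2020 + 0.1185) ≈ 6.637 × 1.2514 ≈ 8.306 μg/mL.

8.3 μg/mL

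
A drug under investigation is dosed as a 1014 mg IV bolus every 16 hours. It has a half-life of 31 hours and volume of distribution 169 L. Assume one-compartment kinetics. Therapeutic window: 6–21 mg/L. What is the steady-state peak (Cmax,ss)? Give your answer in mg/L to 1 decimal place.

k = ln2/t½ = ln2/31 ≈ 0.022360 h⁻¹; fraction remaining f = e^(−kτ) = e^(−0.022360×16) ≈ 0.6992.
Accumulation ratio R = 1/(1 − f) ≈ 1/0.3008 ≈ 3.3245.
Each bolus raises the concentration by D/Vd = 1014/169 ≈ 6.000 mg/L.
Steady-state peak Cmax,ss = C₀·R ≈ 6.000 × 3.3245 ≈ 19.947 mg/L.
Peak 19.9 mg/L vs MTC 21 mg/L: below toxic threshold.

19.9 mg/L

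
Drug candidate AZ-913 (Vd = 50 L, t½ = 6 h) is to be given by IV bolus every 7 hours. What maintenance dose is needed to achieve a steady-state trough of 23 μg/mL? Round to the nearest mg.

1432 mg

τ/t½ = 7/6 ≈ 1.1667, so f = (1/2)^(7/6) ≈ 0.445449.
Cmin,ss = (D/Vd)·f/(1−f), so D = Cmin,ss·Vd·(1−f)/f.
D = 23 × 50 × (1−f)/f ≈ 23 × 50 × 1.24493 ≈ 1431.67 mg.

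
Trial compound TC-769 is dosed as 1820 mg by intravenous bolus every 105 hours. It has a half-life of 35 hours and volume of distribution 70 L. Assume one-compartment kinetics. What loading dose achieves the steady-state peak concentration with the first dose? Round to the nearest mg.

f = (1/2)^(105/35) ≈ 0.125000; accumulation ratio R = 1/(1−f) ≈ 1.14286.
Loading dose to hit Cmax,ss on first dose: D_load = D_maint·R ≈ 1820 × 1.14286 ≈ 2080.01 mg.

2080 mg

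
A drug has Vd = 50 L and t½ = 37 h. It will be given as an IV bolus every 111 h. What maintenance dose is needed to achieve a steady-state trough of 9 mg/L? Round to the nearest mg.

τ/t½ = 111/37 ≈ 3, so f = (1/2)^(111/37) ≈ 0.125000.
Cmin,ss = (D/Vd)·f/(1−f), so D = Cmin,ss·Vd·(1−f)/f.
D = 9 × 50 × (1−f)/f ≈ 9 × 50 × 7.00000 ≈ 3150.00 mg.

3150 mg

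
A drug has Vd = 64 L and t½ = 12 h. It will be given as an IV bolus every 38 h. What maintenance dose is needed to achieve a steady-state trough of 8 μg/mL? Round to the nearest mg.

4086 mg

τ/t½ = 38/12 ≈ 3.1667, so f = (1/2)^(38/12) ≈ 0.111362.
Cmin,ss = (D/Vd)·f/(1−f), so D = Cmin,ss·Vd·(1−f)/f.
D = 8 × 64 × (1−f)/f ≈ 8 × 64 × 7.97972 ≈ 4085.62 mg.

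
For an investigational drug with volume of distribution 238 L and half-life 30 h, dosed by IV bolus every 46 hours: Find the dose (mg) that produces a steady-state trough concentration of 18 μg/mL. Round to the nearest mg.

8116 mg

τ/t½ = 46/30 ≈ 1.5333, so f = (1/2)^(46/30) ≈ 0.345478.
Cmin,ss = (D/Vd)·f/(1−f), so D = Cmin,ss·Vd·(1−f)/f.
D = 18 × 238 × (1−f)/f ≈ 18 × 238 × 1.89454 ≈ 8116.21 mg.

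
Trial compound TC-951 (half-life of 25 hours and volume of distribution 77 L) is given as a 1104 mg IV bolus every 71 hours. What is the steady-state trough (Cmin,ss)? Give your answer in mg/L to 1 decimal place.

2.3 mg/L

τ/t½ = 71/25 ≈ 2.84, so fraction remaining f = (1/2)^(71/25) ≈ 0.1397.
Accumulation ratio R = 1/(1 − f) ≈ 1/0.8603 ≈ 1.1624.
Single-dose peak C₀ = D/Vd = 1104/77 ≈ 14.338 mg/L.
Steady-state peak Cmax,ss = C₀·R ≈ 14.338 × 1.1624 ≈ 16.666 mg/L.
One interval later, Cmin,ss = Cmax,ss·e^(−kτ) ≈ 16.666 × 0.1397 ≈ 2.328 mg/L.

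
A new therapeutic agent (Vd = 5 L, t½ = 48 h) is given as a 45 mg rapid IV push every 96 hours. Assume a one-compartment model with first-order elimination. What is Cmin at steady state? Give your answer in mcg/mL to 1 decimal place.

3.0 mcg/mL

The dosing interval is 2 half-lives, so f = 2^(−2) = 0.25.
Accumulation ratio R = 1/(1 − f) = 1/0.75 = 4/3.
Single-dose peak C₀ = D/Vd = 45/5 = 9 mcg/mL.
Steady-state peak Cmax,ss = C₀·R = 9 × 4/3 ≈ 12.000 mcg/mL.
Steady-state trough Cmin,ss = Cmax,ss·f ≈ 12.000 × 0.25 ≈ 3.000 mcg/mL.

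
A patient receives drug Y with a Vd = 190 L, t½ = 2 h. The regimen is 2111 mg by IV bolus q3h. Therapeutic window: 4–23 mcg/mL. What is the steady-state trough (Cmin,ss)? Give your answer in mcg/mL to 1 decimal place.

τ/t½ = 3/2 ≈ 1.5, so fraction remaining f = (1/2)^(3/2) ≈ 0.3536.
Accumulation ratio R = 1/(1 − f) ≈ 1/0.6464 ≈ 1.5470.
Single-dose peak C₀ = D/Vd = 2111/190 ≈ 11.111 mcg/mL.
Cmax,ss = C₀/(1 − f) ≈ 11.111/0.6464 ≈ 17.189 mcg/mL.
One interval later, Cmin,ss = Cmax,ss·e^(−kτ) ≈ 17.189 × 0.3536 ≈ 6.078 mcg/mL.
Trough 6.1 mcg/mL vs MEC 4 mcg/mL: adequate.

6.1 mcg/mL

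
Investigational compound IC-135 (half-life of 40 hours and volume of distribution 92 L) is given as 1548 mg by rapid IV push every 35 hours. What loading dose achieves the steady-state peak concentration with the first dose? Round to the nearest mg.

f = (1/2)^(35/40) ≈ 0.545254; accumulation ratio R = 1/(1−f) ≈ 2.19903.
Loading dose to hit Cmax,ss on first dose: D_load = D_maint·R ≈ 1548 × 2.19903 ≈ 3404.10 mg.

3404 mg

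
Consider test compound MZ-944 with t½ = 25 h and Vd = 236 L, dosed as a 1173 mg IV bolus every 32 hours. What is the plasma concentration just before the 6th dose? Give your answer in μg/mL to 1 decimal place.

3.4 μg/mL

f = (1/2)^(τ/t½) = (1/2)^(32/25) ≈ 0.4118.
C₀ = D/Vd = 1173/236 ≈ 4.970 μg/mL.
Before the 6th dose, 5 doses have been given. Superposition: Cmin = C₀·(f + f² + … + f^5).
≈ 4.970 × (0.4118 + 0.1696 + 0.0698 + 0.0288 + 0.0118) ≈ 4.970 × 0.6918 ≈ 3.438 μg/mL.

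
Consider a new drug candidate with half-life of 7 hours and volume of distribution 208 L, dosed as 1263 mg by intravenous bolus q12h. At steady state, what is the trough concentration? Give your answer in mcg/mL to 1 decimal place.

Over one 12-h interval, 12/7 ≈ 1.7143 half-lives elapse, leaving f ≈ 0.3048 of each dose.
Accumulation ratio R = 1/(1 − f) ≈ 1/0.6952 ≈ 1.4384.
Single-dose peak C₀ = D/Vd = 1263/208 ≈ 6.072 mcg/mL.
Steady-state peak Cmax,ss = C₀·R ≈ 6.072 × 1.4384 ≈ 8.734 mcg/mL.
One interval later, Cmin,ss = Cmax,ss·e^(−kτ) ≈ 8.734 × 0.3048 ≈ 2.662 mcg/mL.

2.7 mcg/mL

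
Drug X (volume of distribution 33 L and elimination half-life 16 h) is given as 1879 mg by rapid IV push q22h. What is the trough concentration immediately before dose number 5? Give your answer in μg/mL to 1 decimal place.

34.9 μg/mL

f = (1/2)^(τ/t½) = (1/2)^(22/16) ≈ 0.3856.
C₀ = D/Vd = 1879/33 ≈ 56.939 μg/mL.
Before the 5th dose, 4 doses have been given. Superposition: Cmin = C₀·(f + f² + … + f^4).
≈ 56.939 × (0.3856 + 0.1487 + 0.0573 + 0.0221) ≈ 56.939 × 0.6137 ≈ 34.943 μg/mL.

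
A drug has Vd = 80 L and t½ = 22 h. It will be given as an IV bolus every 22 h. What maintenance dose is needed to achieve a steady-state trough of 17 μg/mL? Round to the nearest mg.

1360 mg

τ/t½ = 22/22 ≈ 1, so f = (1/2)^(22/22) ≈ 0.500000.
Cmin,ss = (D/Vd)·f/(1−f), so D = Cmin,ss·Vd·(1−f)/f.
D = 17 × 80 × (1−f)/f ≈ 17 × 80 × 1.00000 ≈ 1360.00 mg.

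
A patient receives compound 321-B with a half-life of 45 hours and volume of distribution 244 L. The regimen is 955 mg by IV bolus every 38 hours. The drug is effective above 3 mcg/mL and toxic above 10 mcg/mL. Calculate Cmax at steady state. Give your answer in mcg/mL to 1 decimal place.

k = ln2/t½ = ln2/45 ≈ 0.015403 h⁻¹; fraction remaining f = e^(−kτ) = e^(−0.015403×38) ≈ 0.5569.
Accumulation ratio R = 1/(1 − f) ≈ 1/0.4431 ≈ 2.2568.
Single-dose peak C₀ = D/Vd = 955/244 ≈ 3.914 mcg/mL.
Cmax,ss = C₀/(1 − f) ≈ 3.914/0.4431 ≈ 8.833 mcg/mL.
Peak 8.8 mcg/mL vs MTC 10 mcg/mL: below toxic threshold.

8.8 mcg/mL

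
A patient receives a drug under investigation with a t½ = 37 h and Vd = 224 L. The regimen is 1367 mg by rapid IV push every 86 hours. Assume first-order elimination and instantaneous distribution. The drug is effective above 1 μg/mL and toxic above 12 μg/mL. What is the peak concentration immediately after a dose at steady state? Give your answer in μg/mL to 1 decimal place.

k = ln2/t½ = ln2/37 ≈ 0.018734 h⁻¹; fraction remaining f = e^(−kτ) = e^(−0.018734×86) ≈ 0.1997.
At steady state, accumulation factor R = 1/(1 − e^(−kτ)) ≈ 1.2495.
Single-dose peak C₀ = D/Vd = 1367/224 ≈ 6.103 μg/mL.
Steady-state peak Cmax,ss = C₀·R ≈ 6.103 × 1.2495 ≈ 7.626 μg/mL.
Peak 7.6 μg/mL vs MTC 12 μg/mL: below toxic threshold.

7.6 μg/mL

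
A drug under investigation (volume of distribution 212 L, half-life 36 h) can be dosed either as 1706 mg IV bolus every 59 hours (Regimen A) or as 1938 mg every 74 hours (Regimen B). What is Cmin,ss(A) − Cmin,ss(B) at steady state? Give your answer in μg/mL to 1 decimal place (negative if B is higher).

0.9 μg/mL

Regimen A: f = (1/2)^(59/36) ≈ 0.3211; Cmin,ss = (1706/212)·f/(1−f) ≈ 3.806 μg/mL.
Regimen B: f = (1/2)^(74/36) ≈ 0.2406; Cmin,ss = (1938/212)·f/(1−f) ≈ 2.896 μg/mL.
Difference ≈ 3.806 − 2.896 ≈ 0.910 μg/mL.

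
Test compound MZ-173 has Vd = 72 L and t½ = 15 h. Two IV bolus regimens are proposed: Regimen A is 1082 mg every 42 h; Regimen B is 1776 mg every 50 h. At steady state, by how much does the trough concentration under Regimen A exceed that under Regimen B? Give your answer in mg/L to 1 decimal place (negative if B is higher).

Regimen A: f = (1/2)^(42/15) ≈ 0.1436; Cmin,ss = (1082/72)·f/(1−f) ≈ 2.520 mg/L.
Regimen B: f = (1/2)^(50/15) ≈ 0.0992; Cmin,ss = (1776/72)·f/(1−f) ≈ 2.716 mg/L.
Difference ≈ 2.520 − 2.716 ≈ -0.196 mg/L.

-0.2 mg/L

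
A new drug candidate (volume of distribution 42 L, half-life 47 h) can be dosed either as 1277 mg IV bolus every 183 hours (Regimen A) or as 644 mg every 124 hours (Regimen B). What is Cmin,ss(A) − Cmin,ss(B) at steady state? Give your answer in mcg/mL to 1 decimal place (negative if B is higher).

-0.7 mcg/mL

Regimen A: f = (1/2)^(183/47) ≈ 0.0673; Cmin,ss = (1277/42)·f/(1−f) ≈ 2.194 mcg/mL.
Regimen B: f = (1/2)^(124/47) ≈ 0.1606; Cmin,ss = (644/42)·f/(1−f) ≈ 2.934 mcg/mL.
Difference ≈ 2.194 − 2.934 ≈ -0.740 mcg/mL.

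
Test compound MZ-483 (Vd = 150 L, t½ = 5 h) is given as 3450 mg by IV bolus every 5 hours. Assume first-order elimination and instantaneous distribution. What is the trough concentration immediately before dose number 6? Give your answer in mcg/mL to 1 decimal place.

22.3 mcg/mL

f = (1/2)^(τ/t½) = (1/2)^(5/5) ≈ 0.5000.
C₀ = D/Vd = 3450/150 ≈ 23.000 mcg/mL.
Before the 6th dose, 5 doses have been given. Superposition: Cmin = C₀·(f + f² + … + f^5).
≈ 23.000 × (0.5000 + 0.2500 + 0.1250 + 0.0625 + 0.0313) ≈ 23.000 × 0.9688 ≈ 22.282 mcg/mL.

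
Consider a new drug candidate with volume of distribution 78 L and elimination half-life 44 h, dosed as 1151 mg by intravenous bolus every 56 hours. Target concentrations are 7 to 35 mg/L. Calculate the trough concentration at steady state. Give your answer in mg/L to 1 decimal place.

Over one 56-h interval, 56/44 ≈ 1.2727 half-lives elapse, leaving f ≈ 0.4139 of each dose.
Single-dose peak C₀ = D/Vd = 1151/78 ≈ 14.756 mg/L.
Steady-state trough Cmin,ss = C₀·f/(1−f) ≈ 14.756 × 0.4139/0.5861 ≈ 10.421 mg/L.
Trough 10.4 mg/L vs MEC 7 mg/L: adequate.

10.4 mg/L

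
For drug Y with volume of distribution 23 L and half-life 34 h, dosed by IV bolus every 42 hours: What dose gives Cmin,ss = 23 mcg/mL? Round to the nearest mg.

716 mg

τ/t½ = 42/34 ≈ 1.2353, so f = (1/2)^(42/34) ≈ 0.424756.
Cmin,ss = (D/Vd)·f/(1−f), so D = Cmin,ss·Vd·(1−f)/f.
D = 23 × 23 × (1−f)/f ≈ 23 × 23 × 1.35429 ≈ 716.42 mg.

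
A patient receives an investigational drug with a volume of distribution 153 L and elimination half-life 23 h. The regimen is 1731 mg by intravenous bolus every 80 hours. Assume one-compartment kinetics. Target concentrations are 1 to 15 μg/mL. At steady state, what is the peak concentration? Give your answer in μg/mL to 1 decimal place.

k = ln2/t½ = ln2/23 ≈ 0.030137 h⁻¹; fraction remaining f = e^(−kτ) = e^(−0.030137×80) ≈ 0.0897.
At steady state, accumulation factor R = 1/(1 − e^(−kτ)) ≈ 1.0985.
Each bolus raises the concentration by D/Vd = 1731/153 ≈ 11.314 μg/mL.
Steady-state peak Cmax,ss = C₀·R ≈ 11.314 × 1.0985 ≈ 12.428 μg/mL.
Peak 12.4 μg/mL vs MTC 15 μg/mL: below toxic threshold.

12.4 μg/mL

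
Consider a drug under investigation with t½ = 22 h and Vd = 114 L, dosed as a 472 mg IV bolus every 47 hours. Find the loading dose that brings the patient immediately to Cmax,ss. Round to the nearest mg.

611 mg

f = (1/2)^(47/22) ≈ 0.227452; accumulation ratio R = 1/(1−f) ≈ 1.29442.
Loading dose to hit Cmax,ss on first dose: D_load = D_maint·R ≈ 472 × 1.29442 ≈ 610.97 mg.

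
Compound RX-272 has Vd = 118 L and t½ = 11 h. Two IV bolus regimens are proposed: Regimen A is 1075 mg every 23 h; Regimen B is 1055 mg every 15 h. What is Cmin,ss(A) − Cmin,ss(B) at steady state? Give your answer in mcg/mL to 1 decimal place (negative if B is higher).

-2.9 mcg/mL

Regimen A: f = (1/2)^(23/11) ≈ 0.2347; Cmin,ss = (1075/118)·f/(1−f) ≈ 2.794 mcg/mL.
Regimen B: f = (1/2)^(15/11) ≈ 0.3886; Cmin,ss = (1055/118)·f/(1−f) ≈ 5.683 mcg/mL.
Difference ≈ 2.794 − 5.683 ≈ -2.889 mcg/mL.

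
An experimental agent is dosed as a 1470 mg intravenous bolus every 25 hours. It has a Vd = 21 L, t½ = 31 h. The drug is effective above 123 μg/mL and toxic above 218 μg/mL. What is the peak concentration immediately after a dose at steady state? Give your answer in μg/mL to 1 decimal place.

k = ln2/t½ = ln2/31 ≈ 0.022360 h⁻¹; fraction remaining f = e^(−kτ) = e^(−0.022360×25) ≈ 0.5718.
Accumulation ratio R = 1/(1 − f) ≈ 1/0.4282 ≈ 2.3354.
Each bolus raises the concentration by D/Vd = 1470/21 ≈ 70.000 μg/mL.
Steady-state peak Cmax,ss = C₀·R ≈ 70.000 × 2.3354 ≈ 163.478 μg/mL.
Peak 163.5 μg/mL vs MTC 218 μg/mL: below toxic threshold.

163.5 μg/mL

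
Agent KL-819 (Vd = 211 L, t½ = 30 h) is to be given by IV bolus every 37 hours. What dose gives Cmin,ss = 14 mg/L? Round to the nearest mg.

3991 mg

τ/t½ = 37/30 ≈ 1.2333, so f = (1/2)^(37/30) ≈ 0.425334.
Cmin,ss = (D/Vd)·f/(1−f), so D = Cmin,ss·Vd·(1−f)/f.
D = 14 × 211 × (1−f)/f ≈ 14 × 211 × 1.35109 ≈ 3991.12 mg.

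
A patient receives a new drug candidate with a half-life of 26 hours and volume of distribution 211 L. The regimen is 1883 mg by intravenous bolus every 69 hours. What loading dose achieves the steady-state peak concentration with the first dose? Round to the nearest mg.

f = (1/2)^(69/26) ≈ 0.158896; accumulation ratio R = 1/(1−f) ≈ 1.18891.
Loading dose to hit Cmax,ss on first dose: D_load = D_maint·R ≈ 1883 × 1.18891 ≈ 2238.72 mg.

2239 mg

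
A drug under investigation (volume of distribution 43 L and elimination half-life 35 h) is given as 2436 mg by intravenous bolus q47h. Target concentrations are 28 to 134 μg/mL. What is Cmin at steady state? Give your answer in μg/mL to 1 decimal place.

k = ln2/t½ = ln2/35 ≈ 0.019804 h⁻¹; fraction remaining f = e^(−kτ) = e^(−0.019804×47) ≈ 0.3942.
Single-dose peak C₀ = D/Vd = 2436/43 ≈ 56.651 μg/mL.
Steady-state trough Cmin,ss = C₀·f/(1−f) ≈ 56.651 × 0.3942/0.6058 ≈ 36.863 μg/mL.
Trough 36.9 μg/mL vs MEC 28 μg/mL: adequate.

36.9 μg/mL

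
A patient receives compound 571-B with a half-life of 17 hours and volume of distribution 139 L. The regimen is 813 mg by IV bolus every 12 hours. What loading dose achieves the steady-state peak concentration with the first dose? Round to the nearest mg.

f = (1/2)^(12/17) ≈ 0.613067; accumulation ratio R = 1/(1−f) ≈ 2.58443.
Loading dose to hit Cmax,ss on first dose: D_load = D_maint·R ≈ 813 × 2.58443 ≈ 2101.14 mg.

2101 mg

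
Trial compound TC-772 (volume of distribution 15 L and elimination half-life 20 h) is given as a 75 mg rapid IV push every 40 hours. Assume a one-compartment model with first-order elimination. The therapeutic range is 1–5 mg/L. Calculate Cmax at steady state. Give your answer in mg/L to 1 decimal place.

τ = 40 h = 2 half-lives, so f = (1/2)^2 = 0.25.
At steady state, R = 1/(1 − 0.25) = 4/3.
Single-dose peak C₀ = D/Vd = 75/15 = 5 mg/L.
Steady-state peak Cmax,ss = C₀·R = 5 × 4/3 ≈ 6.667 mg/L.
Peak 6.7 mg/L vs MTC 5 mg/L: exceeds toxic threshold.

6.7 mg/L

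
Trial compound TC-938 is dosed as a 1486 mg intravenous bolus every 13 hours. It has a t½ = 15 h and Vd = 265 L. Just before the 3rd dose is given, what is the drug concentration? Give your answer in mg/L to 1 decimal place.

f = (1/2)^(τ/t½) = (1/2)^(13/15) ≈ 0.5484.
C₀ = D/Vd = 1486/265 ≈ 5.608 mg/L.
Before the 3rd dose, 2 doses have been given. Superposition: Cmin = C₀·(f + f²).
≈ 5.608 × (0.5484 + 0.3007) ≈ 5.608 × 0.8491 ≈ 4.762 mg/L.

4.8 mg/L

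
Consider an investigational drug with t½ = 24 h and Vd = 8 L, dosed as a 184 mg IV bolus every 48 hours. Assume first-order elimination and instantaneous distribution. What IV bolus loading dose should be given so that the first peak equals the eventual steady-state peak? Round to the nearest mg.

f = (1/2)^(48/24) ≈ 0.250000; accumulation ratio R = 1/(1−f) ≈ 1.33333.
Loading dose to hit Cmax,ss on first dose: D_load = D_maint·R ≈ 184 × 1.33333 ≈ 245.33 mg.

245 mg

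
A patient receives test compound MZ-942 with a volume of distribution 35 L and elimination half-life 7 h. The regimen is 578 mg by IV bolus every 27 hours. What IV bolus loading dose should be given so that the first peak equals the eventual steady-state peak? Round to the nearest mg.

f = (1/2)^(27/7) ≈ 0.069006; accumulation ratio R = 1/(1−f) ≈ 1.07412.
Loading dose to hit Cmax,ss on first dose: D_load = D_maint·R ≈ 578 × 1.07412 ≈ 620.84 mg.

621 mg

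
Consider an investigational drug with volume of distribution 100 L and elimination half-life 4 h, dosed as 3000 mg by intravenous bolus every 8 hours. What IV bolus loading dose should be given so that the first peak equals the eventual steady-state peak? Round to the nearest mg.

f = (1/2)^(8/4) ≈ 0.250000; accumulation ratio R = 1/(1−f) ≈ 1.33333.
Loading dose to hit Cmax,ss on first dose: D_load = D_maint·R ≈ 3000 × 1.33333 ≈ 3999.99 mg.

4000 mg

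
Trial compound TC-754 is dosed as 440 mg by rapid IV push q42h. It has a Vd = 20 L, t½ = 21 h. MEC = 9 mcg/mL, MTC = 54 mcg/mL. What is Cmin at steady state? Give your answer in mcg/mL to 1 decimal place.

7.3 mcg/mL

The dosing interval is 2 half-lives, so f = 2^(−2) = 0.25.
Accumulation ratio R = 1/(1 − f) = 1/0.75 = 4/3.
Single-dose peak C₀ = D/Vd = 440/20 = 22 mcg/mL.
Steady-state peak Cmax,ss = C₀·R = 22 × 4/3 ≈ 29.333 mcg/mL.
Steady-state trough Cmin,ss = Cmax,ss·f ≈ 29.333 × 0.25 ≈ 7.333 mcg/mL.
Trough 7.3 mcg/mL vs MEC 9 mcg/mL: subtherapeutic.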